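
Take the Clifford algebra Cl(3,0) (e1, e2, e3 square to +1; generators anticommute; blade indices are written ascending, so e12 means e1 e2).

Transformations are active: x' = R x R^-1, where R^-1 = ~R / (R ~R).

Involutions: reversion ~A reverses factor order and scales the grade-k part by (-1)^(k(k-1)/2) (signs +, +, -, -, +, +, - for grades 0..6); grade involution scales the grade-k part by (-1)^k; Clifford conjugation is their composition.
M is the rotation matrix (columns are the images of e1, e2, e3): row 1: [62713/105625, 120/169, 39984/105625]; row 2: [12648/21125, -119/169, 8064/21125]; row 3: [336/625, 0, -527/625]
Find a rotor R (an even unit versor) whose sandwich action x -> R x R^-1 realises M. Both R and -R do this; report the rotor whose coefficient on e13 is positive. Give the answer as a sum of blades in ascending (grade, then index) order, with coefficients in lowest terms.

Method: write R = a + b12*e12 + b13*e13 + b23*e23 with a^2 + b12^2 + b13^2 + b23^2 = 1 (so R^-1 = ~R). Expanding the columns R e_j ~R gives tr M = 4a^2 - 1 and, from the antisymmetric part, M21 - M12 = -4a*b12, M13 - M31 = 4a*b13, M32 - M23 = -4a*b23.
Here tr M = -4029/4225, so a^2 = (1 + tr M)/4 = 49/4225 and a = ±7/65. Taking a = 7/65: M21 - M12 = -2352/21125, M13 - M31 = -672/4225, M32 - M23 = -8064/21125, giving b12 = 84/325, b13 = -24/65, b23 = 288/325, i.e. R = 7/65 + 84/325*e12 - 24/65*e13 + 288/325*e23.
Its e13 coefficient is negative, so report the other preimage -R.
Answer: -7/65 - 84/325*e12 + 24/65*e13 - 288/325*e23. Note: both R and -R realise this M (trace -4029/4225); the covering map identifies them, and the e13-coefficient sign is the tie-breaker.


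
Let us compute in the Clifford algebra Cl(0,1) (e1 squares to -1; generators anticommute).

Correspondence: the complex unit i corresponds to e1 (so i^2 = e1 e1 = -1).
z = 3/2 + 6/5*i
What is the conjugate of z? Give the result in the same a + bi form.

In blades: z = 3/2 + 6/5*e1.
Conjugation here is Clifford conjugation: the scalar is fixed and the grade-1 and grade-2 blades all flip sign, giving 3/2 - 6/5*e1; translating back:
Answer: 3/2 - 6/5*i


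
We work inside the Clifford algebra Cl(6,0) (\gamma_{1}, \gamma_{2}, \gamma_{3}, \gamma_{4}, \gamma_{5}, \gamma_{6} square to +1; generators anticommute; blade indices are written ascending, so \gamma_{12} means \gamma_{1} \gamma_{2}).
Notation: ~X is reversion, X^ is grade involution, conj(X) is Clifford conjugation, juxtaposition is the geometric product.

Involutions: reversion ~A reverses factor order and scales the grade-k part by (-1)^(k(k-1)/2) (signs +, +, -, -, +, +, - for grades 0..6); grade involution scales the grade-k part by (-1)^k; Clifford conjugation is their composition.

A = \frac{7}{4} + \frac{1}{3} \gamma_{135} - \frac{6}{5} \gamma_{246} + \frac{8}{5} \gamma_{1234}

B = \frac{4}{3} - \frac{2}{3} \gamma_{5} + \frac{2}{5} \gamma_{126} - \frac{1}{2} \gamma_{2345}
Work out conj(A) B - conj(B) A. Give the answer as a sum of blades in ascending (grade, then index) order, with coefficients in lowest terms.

first term: \frac{7}{3} - \frac{7}{6} \gamma_{5} - \frac{2}{9} \gamma_{13} + \frac{12}{25} \gamma_{14} + \frac{4}{5} \gamma_{15} - \frac{1}{6} \gamma_{124} + \frac{7}{10} \gamma_{126} + \frac{4}{9} \gamma_{135} - \frac{8}{5} \gamma_{246} - \frac{16}{25} \gamma_{346} + \frac{3}{5} \gamma_{356} + \frac{32}{15} \gamma_{1234} - \frac{7}{8} \gamma_{2345} + \frac{2}{15} \gamma_{2356} - \frac{4}{5} \gamma_{2456} - \frac{16}{15} \gamma_{12345}
second term: \frac{7}{3} + \frac{7}{6} \gamma_{5} + \frac{2}{9} \gamma_{13} - \frac{12}{25} \gamma_{14} - \frac{4}{5} \gamma_{15} - \frac{1}{6} \gamma_{124} + \frac{7}{10} \gamma_{126} + \frac{4}{9} \gamma_{135} - \frac{8}{5} \gamma_{246} - \frac{16}{25} \gamma_{346} + \frac{3}{5} \gamma_{356} + \frac{32}{15} \gamma_{1234} - \frac{7}{8} \gamma_{2345} + \frac{2}{15} \gamma_{2356} - \frac{4}{5} \gamma_{2456} + \frac{16}{15} \gamma_{12345}
Answer: -\frac{7}{3} \gamma_{5} - \frac{4}{9} \gamma_{13} + \frac{24}{25} \gamma_{14} + \frac{8}{5} \gamma_{15} - \frac{32}{15} \gamma_{12345}


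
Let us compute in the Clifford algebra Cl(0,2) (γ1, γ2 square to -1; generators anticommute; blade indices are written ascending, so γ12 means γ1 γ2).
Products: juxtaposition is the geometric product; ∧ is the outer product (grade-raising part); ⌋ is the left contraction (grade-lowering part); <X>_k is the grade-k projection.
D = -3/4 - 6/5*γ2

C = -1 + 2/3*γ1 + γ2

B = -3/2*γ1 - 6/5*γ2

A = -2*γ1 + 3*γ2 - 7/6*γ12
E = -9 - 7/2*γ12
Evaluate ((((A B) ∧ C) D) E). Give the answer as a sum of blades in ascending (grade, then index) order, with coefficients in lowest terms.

step 1: 3/5 - 7/5*γ1 + 7/4*γ2 + 69/10*γ12
step 2: -3/5 + 9/5*γ1 - 23/20*γ2 - 142/15*γ12
step 3: -93/100 - 1271/100*γ1 + 633/400*γ2 + 247/50*γ12
step 4: 1283/50 + 87081/800*γ1 - 23491/400*γ2 - 8241/200*γ12
Answer: 1283/50 + 87081/800*γ1 - 23491/400*γ2 - 8241/200*γ12


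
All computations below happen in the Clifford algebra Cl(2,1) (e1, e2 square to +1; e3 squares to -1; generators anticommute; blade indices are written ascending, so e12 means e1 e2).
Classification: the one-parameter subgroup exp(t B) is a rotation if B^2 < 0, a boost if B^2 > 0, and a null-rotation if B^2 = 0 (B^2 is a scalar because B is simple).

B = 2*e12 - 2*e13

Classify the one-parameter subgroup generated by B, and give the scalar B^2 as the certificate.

B^2 term by term: the squares give (2)^2*(e12)^2 + (-2)^2*(e13)^2 = 4*(-1) + 4*(+1) = 0 (each basis 2-blade squares to minus the product of its generators' squares); cross terms between blades sharing an index anticommute and cancel. So B^2 = 0.
Answer: null-rotation, certificate B^2 = 0. One invariant decides it: the square 0 survives every conjugation, and its sign is exactly the classification.


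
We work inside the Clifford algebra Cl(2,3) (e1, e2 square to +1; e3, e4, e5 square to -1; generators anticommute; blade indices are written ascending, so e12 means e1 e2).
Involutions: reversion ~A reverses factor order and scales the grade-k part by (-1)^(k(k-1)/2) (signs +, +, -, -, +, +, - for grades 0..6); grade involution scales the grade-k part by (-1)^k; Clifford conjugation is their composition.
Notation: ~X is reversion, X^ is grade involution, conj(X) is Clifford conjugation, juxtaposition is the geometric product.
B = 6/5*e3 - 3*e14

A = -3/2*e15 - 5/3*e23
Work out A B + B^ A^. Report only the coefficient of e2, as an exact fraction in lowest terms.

first term: 2*e2 + 9/2*e45 + 9/5*e135 + 5*e1234
second term: 2*e2 - 9/2*e45 - 9/5*e135 + 5*e1234
Answer: 4


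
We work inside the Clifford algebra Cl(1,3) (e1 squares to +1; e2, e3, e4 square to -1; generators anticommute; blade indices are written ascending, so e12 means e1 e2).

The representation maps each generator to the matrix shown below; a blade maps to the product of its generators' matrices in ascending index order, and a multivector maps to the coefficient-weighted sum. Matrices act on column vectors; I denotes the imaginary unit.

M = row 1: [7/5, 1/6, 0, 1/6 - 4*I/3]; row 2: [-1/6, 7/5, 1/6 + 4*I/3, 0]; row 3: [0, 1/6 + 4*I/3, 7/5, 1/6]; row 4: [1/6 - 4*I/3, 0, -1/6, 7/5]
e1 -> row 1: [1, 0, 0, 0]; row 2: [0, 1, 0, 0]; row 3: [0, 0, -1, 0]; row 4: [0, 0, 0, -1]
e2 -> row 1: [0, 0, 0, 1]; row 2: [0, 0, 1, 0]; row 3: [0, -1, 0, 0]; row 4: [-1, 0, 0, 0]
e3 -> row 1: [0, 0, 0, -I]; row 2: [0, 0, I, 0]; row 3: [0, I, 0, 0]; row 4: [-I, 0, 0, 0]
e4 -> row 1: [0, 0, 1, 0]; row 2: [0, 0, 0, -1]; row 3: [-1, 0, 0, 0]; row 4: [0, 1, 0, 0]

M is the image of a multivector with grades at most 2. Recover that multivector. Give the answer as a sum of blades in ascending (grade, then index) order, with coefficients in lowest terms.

Method: the blade images are trace-orthogonal — tr(rho(e_A) rho(e_B)^-1) = 4 if A = B and 0 otherwise — and rho(e_A)^-1 = (e_A)^2 * rho(e_A) with (e_A)^2 = +1 or -1, so the coefficient of e_A in the preimage is (e_A)^2 * tr(M rho(e_A))/4.
Nonzero projections over blades of grade <= 2: 1: (1)^2 = +1, tr(M 1) = 28/5, coefficient 7/5; e3: (e3)^2 = -1, tr(M rho(e3)) = -16/3, coefficient 4/3; e12: (e12)^2 = +1, tr(M rho(e12)) = 2/3, coefficient 1/6; e24: (e24)^2 = -1, tr(M rho(e24)) = -2/3, coefficient 1/6. Every other blade of grade <= 2 projects to 0.
Answer: 7/5 + 4/3*e3 + 1/6*e12 + 1/6*e24


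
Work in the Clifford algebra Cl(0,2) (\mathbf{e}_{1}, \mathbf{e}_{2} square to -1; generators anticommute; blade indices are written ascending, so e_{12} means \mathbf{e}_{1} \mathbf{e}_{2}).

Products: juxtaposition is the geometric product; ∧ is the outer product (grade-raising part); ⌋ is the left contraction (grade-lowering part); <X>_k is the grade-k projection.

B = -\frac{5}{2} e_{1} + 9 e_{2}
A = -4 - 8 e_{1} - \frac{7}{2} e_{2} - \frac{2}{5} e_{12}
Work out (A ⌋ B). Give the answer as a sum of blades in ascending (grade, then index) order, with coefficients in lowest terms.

step 1: \frac{23}{2} + 10 e_{1} - 36 e_{2}
Answer: \frac{23}{2} + 10 e_{1} - 36 e_{2}


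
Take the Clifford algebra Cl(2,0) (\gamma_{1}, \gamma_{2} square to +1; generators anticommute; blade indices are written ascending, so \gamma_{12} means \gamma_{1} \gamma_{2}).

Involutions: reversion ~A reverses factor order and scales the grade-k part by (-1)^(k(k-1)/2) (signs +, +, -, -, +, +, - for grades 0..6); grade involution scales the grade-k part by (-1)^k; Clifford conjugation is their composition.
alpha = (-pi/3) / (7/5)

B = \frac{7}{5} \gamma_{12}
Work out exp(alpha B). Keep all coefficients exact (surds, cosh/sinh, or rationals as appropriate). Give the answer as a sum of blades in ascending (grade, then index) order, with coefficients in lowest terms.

B^2 = (\frac{7}{5})^2*(\gamma_{12})^2 = \frac{49}{25}*(-1) = -\frac{49}{25} (a basis 2-blade squares to minus the product of its generators' squares).
B^2 = -\frac{49}{25} — circular case — the even/odd split gives cos and sin: l = \frac{7}{5}, alpha*l = - \frac{\pi}{3}, so exp(alpha B) = cos(- \frac{\pi}{3}) + (sin(- \frac{\pi}{3})/(\frac{7}{5}))*B = \frac{1}{2} + (- \frac{5 \sqrt{3}}{14})*B.
Answer: \frac{1}{2} - \frac{\sqrt{3}}{2} \gamma_{12}


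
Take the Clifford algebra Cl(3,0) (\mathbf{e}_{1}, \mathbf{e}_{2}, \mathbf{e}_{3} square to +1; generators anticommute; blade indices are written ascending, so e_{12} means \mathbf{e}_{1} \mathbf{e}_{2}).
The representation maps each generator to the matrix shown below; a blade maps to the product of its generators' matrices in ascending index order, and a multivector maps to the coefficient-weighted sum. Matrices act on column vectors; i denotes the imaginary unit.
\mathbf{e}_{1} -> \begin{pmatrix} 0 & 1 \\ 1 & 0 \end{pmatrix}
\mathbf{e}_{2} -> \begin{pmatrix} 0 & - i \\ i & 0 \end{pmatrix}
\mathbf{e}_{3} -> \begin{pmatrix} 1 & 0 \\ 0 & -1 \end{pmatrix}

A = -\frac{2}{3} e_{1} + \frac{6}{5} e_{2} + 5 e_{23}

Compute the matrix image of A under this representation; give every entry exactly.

Bivector images (products of the table entries): rho(e_{23}) = rho(\mathbf{e}_{2})rho(\mathbf{e}_{3}) = \begin{pmatrix} 0 & i \\ i & 0 \end{pmatrix}.
M = (-\frac{2}{3})*rho(e_{1}) + (\frac{6}{5})*rho(e_{2}) + (5)*rho(e_{23}), summed entrywise:
Answer: \begin{pmatrix} 0 & - \frac{2}{3} + \frac{19 i}{5} \\ - \frac{2}{3} + \frac{31 i}{5} & 0 \end{pmatrix}


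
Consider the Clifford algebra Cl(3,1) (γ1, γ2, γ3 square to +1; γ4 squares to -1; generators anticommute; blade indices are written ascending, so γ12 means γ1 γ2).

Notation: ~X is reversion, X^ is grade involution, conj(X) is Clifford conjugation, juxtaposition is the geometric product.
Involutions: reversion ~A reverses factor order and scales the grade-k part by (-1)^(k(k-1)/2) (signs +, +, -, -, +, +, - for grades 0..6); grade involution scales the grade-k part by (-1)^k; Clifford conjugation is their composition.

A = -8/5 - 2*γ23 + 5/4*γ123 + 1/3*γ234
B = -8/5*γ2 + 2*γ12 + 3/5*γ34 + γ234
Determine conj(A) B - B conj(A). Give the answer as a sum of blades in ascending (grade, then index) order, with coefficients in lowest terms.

first term: 1/3 + 69/25*γ2 + 7/10*γ3 - 2*γ4 - 16/5*γ12 - 2*γ13 - 5/4*γ14 + 6/5*γ24 - 112/75*γ34 + 3/4*γ124 - 2/3*γ134 - 8/5*γ234
second term: 1/3 + 69/25*γ2 - 57/10*γ3 - 2*γ4 - 16/5*γ12 + 6*γ13 + 5/4*γ14 - 6/5*γ24 - 112/75*γ34 - 3/4*γ124 + 2/3*γ134 - 8/5*γ234
Answer: 32/5*γ3 - 8*γ13 - 5/2*γ14 + 12/5*γ24 + 3/2*γ124 - 4/3*γ134


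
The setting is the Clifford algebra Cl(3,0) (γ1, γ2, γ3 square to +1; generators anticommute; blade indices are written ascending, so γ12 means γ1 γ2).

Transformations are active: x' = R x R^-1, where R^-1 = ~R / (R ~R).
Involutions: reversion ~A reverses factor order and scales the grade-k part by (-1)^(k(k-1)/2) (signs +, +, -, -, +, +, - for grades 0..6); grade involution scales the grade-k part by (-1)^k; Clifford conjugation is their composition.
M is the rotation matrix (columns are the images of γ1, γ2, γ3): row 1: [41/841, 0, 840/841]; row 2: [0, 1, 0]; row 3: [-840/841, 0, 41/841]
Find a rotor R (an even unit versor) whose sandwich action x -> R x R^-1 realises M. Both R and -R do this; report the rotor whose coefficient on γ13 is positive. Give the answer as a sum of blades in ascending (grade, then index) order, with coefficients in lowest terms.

Method: write R = a + b12*γ12 + b13*γ13 + b23*γ23 with a^2 + b12^2 + b13^2 + b23^2 = 1 (so R^-1 = ~R). Expanding the columns R e_j ~R gives tr M = 4a^2 - 1 and, from the antisymmetric part, M21 - M12 = -4a*b12, M13 - M31 = 4a*b13, M32 - M23 = -4a*b23.
Here tr M = 923/841, so a^2 = (1 + tr M)/4 = 441/841 and a = ±21/29. Taking a = 21/29: M21 - M12 = 0, M13 - M31 = 1680/841, M32 - M23 = 0, giving b12 = 0, b13 = 20/29, b23 = 0, i.e. R = 21/29 + 20/29*γ13.
Its γ13 coefficient is already positive.
Answer: 21/29 + 20/29*γ13. Why the constraint matters: R and -R act identically through the sandwich — M has trace 923/841 either way — so only the sign condition on γ13 picks one of the two preimages.


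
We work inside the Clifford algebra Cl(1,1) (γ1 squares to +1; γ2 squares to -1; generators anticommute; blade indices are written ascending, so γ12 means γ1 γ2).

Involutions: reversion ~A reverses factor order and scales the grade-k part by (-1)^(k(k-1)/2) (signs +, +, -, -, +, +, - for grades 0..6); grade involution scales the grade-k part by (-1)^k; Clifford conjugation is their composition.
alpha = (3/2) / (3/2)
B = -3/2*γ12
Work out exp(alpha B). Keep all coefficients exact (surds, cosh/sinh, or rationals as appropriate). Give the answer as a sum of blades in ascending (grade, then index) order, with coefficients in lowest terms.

B^2 = (-3/2)^2*(γ12)^2 = 9/4*(+1) = 9/4 (a basis 2-blade squares to minus the product of its generators' squares).
B^2 = 9/4 — the series telescopes hyperbolically here: l = 3/2, alpha*l = 3/2, so exp(alpha B) = cosh(3/2) + (sinh(3/2)/(3/2))*B = cosh(3/2) + (2*sinh(3/2)/3)*B.
Answer: cosh(3/2) - sinh(3/2)*γ12


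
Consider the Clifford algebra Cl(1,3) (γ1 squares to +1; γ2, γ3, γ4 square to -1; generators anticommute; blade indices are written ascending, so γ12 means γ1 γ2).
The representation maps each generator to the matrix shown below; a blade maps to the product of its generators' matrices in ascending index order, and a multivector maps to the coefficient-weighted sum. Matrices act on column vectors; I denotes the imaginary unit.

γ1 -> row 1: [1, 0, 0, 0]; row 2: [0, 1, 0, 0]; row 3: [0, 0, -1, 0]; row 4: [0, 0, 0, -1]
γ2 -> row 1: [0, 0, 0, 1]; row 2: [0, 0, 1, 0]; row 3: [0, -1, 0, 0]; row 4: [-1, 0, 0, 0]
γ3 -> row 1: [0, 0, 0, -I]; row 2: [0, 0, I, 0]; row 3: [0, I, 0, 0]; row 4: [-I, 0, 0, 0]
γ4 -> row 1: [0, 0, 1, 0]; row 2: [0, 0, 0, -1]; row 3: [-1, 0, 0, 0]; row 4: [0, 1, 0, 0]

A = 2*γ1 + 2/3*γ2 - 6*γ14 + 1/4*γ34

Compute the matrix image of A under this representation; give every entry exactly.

Bivector images (products of the table entries): rho(γ14) = rho(γ1)rho(γ4) = row 1: [0, 0, 1, 0]; row 2: [0, 0, 0, -1]; row 3: [1, 0, 0, 0]; row 4: [0, -1, 0, 0]; rho(γ34) = rho(γ3)rho(γ4) = row 1: [0, -I, 0, 0]; row 2: [-I, 0, 0, 0]; row 3: [0, 0, 0, -I]; row 4: [0, 0, -I, 0].
M = (2)*rho(γ1) + (2/3)*rho(γ2) + (-6)*rho(γ14) + (1/4)*rho(γ34), summed entrywise:
Answer: row 1: [2, -I/4, -6, 2/3]; row 2: [-I/4, 2, 2/3, 6]; row 3: [-6, -2/3, -2, -I/4]; row 4: [-2/3, 6, -I/4, -2]


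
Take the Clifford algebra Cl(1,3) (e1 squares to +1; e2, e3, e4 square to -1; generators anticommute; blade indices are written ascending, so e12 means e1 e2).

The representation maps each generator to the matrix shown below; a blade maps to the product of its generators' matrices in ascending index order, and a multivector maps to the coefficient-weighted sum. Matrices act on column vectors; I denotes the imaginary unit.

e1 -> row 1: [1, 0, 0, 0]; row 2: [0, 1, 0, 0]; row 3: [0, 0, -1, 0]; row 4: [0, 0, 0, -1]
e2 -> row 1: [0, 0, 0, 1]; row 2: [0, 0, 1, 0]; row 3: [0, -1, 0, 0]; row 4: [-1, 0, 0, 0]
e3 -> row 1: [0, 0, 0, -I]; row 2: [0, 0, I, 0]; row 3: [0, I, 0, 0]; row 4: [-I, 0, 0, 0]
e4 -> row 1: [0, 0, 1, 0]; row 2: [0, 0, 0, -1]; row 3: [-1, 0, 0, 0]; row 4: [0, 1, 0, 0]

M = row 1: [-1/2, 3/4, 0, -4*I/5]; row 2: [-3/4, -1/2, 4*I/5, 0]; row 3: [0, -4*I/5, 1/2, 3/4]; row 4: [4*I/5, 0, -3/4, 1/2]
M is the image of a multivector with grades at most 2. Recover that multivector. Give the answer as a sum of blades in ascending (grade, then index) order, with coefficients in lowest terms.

Method: the blade images are trace-orthogonal — tr(rho(e_A) rho(e_B)^-1) = 4 if A = B and 0 otherwise — and rho(e_A)^-1 = (e_A)^2 * rho(e_A) with (e_A)^2 = +1 or -1, so the coefficient of e_A in the preimage is (e_A)^2 * tr(M rho(e_A))/4.
Nonzero projections over blades of grade <= 2: e1: (e1)^2 = +1, tr(M rho(e1)) = -2, coefficient -1/2; e13: (e13)^2 = +1, tr(M rho(e13)) = 16/5, coefficient 4/5; e24: (e24)^2 = -1, tr(M rho(e24)) = -3, coefficient 3/4. Every other blade of grade <= 2 projects to 0.
Answer: -1/2*e1 + 4/5*e13 + 3/4*e24


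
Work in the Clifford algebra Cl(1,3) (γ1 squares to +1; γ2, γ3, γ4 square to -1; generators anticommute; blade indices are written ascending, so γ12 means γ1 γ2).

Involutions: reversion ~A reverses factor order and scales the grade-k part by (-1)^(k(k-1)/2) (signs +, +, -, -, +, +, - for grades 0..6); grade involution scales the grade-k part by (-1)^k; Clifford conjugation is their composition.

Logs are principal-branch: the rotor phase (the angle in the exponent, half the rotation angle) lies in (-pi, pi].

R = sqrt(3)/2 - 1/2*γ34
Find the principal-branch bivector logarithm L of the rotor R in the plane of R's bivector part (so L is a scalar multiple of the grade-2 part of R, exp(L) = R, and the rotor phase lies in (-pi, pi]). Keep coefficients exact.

The scalar part of R is sqrt(3)/2, and that scalar determines the rotor phase on the principal branch; recovering the unit plane as bivector-part over sine of the phase gives L = phase * plane.
Concretely: cos(phase) = sqrt(3)/2 gives phase = ±pi/6, and since phase/sin(phase) is even the sign is immaterial: L = (phase/sin(phase)) * <R>_2 = (pi/3) * <R>_2.
Answer: -pi/6*γ34


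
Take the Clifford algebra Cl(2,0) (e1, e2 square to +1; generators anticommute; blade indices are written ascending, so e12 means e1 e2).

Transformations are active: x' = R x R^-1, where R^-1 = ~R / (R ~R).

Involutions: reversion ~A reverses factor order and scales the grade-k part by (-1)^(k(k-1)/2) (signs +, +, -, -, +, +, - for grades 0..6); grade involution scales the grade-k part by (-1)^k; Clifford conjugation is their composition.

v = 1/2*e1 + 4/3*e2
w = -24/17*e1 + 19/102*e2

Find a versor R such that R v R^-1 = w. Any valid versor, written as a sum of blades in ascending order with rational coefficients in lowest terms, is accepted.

R = v + w = -31/34*e1 + 155/102*e2 works: the equal norms (73/36) guarantee its sandwich swaps v into w.
Answer: -31/34*e1 + 155/102*e2


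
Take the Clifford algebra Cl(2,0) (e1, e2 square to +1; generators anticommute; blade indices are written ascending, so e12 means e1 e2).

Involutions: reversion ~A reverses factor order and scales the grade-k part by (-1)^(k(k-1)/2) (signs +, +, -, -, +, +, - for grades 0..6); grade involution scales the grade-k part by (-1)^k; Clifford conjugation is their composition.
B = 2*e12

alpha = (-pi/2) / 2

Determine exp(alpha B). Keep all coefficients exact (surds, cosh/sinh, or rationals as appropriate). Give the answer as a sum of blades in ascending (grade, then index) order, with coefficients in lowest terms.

B^2 = (2)^2*(e12)^2 = 4*(-1) = -4 (a basis 2-blade squares to minus the product of its generators' squares).
B^2 = -4 — circular case — the even/odd split gives cos and sin: l = 2, alpha*l = -pi/2, so exp(alpha B) = cos(-pi/2) + (sin(-pi/2)/2)*B = 0 + (-1/2)*B.
Answer: -e12


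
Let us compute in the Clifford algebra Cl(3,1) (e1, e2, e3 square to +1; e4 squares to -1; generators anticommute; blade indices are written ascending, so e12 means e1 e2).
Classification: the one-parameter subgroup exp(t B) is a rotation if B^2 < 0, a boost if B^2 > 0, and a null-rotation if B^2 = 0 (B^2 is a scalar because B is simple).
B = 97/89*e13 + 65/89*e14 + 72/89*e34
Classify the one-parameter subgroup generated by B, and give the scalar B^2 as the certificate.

B^2 term by term: the squares give (97/89)^2*(e13)^2 + (65/89)^2*(e14)^2 + (72/89)^2*(e34)^2 = 9409/7921*(-1) + 4225/7921*(+1) + 5184/7921*(+1) = 0 (each basis 2-blade squares to minus the product of its generators' squares); cross terms between blades sharing an index anticommute and cancel. So B^2 = 0.
Answer: null-rotation, certificate B^2 = 0. Key observation: B^2 = 0 is a conjugation invariant, so its sign decides the class regardless of the surface form of B.


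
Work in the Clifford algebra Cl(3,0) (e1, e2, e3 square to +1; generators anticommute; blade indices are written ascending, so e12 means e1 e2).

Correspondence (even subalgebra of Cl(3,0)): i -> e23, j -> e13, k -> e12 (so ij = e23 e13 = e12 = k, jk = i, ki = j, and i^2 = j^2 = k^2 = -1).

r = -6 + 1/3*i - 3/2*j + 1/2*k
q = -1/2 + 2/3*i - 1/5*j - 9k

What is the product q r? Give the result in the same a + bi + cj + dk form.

In blades: q = -1/2 - 9*e12 - 1/5*e13 + 2/3*e23, r = -6 + 1/2*e12 - 3/2*e13 + 1/3*e23.
Distribute q over r term by term (generator squares from the signature, products reordered to ascending indices): (-1/2)*r = 3 - 1/4*e12 + 3/4*e13 - 1/6*e23; (-9*e12)*r = 9/2 + 54*e12 - 3*e13 - 27/2*e23; (-1/5*e13)*r = -3/10 + 1/15*e12 + 6/5*e13 - 1/10*e23; (2/3*e23)*r = -2/9 - e12 - 1/3*e13 - 4*e23.
Sum: 314/45 + 3169/60*e12 - 83/60*e13 - 533/30*e23; translating back through the correspondence:
Answer: 314/45 - 533/30*i - 83/60*j + 3169/60*k


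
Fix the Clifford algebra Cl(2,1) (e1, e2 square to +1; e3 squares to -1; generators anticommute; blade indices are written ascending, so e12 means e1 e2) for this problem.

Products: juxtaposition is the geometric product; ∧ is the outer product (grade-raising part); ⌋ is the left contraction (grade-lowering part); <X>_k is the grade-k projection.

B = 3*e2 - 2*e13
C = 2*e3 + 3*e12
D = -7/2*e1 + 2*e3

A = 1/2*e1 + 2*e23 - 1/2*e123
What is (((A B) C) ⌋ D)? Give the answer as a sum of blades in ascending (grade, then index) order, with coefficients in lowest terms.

step 1: -e2 - 7*e3 + 11/2*e12 + 3/2*e13
step 2: -5/2 + 5/2*e23 - 10*e123
step 3: 35/4*e1 - 5*e3
Answer: 35/4*e1 - 5*e3


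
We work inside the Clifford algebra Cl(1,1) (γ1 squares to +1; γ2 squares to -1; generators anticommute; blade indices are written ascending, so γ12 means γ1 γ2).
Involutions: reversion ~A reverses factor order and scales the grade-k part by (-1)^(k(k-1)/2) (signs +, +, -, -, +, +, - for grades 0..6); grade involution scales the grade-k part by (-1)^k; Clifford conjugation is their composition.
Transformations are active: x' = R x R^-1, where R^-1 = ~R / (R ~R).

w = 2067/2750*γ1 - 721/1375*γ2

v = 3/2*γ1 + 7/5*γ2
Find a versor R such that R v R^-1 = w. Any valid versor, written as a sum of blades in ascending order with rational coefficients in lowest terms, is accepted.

Reasoning: v^2 = w^2 = 29/100 since conjugation preserves the quadratic form; R = v + w = 3096/1375*γ1 + 1204/1375*γ2 is then valid when invertible, keeping its own part and reversing (v - w)/2.
Answer: 3096/1375*γ1 + 1204/1375*γ2


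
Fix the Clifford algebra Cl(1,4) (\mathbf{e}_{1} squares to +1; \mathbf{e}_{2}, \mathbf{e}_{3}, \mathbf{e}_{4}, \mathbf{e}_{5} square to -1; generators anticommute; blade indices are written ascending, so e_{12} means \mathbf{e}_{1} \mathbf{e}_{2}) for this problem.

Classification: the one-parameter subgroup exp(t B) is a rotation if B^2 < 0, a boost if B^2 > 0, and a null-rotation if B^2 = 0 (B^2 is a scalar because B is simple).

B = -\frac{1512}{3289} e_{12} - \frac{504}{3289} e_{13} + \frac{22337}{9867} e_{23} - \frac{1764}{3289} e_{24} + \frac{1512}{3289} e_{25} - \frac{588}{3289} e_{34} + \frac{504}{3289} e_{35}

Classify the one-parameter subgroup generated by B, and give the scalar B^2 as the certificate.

B^2 term by term: the squares give (-\frac{1512}{3289})^2*(e_{12})^2 + (-\frac{504}{3289})^2*(e_{13})^2 + (\frac{22337}{9867})^2*(e_{23})^2 + (-\frac{1764}{3289})^2*(e_{24})^2 + (\frac{1512}{3289})^2*(e_{25})^2 + (-\frac{588}{3289})^2*(e_{34})^2 + (\frac{504}{3289})^2*(e_{35})^2 = \frac{2286144}{10817521}*(+1) + \frac{254016}{10817521}*(+1) + \frac{498941569}{97357689}*(-1) + \frac{3111696}{10817521}*(-1) + \frac{2286144}{10817521}*(-1) + \frac{345744}{10817521}*(-1) + \frac{254016}{10817521}*(-1) = -\frac{49}{9} (each basis 2-blade squares to minus the product of its generators' squares); cross terms between blades sharing an index anticommute and cancel; the commuting (index-disjoint) pairs give grade-4 terms 2*c*c'*(blade product), which cancel blade by blade — e_{1234}: \frac{1778112}{10817521} - \frac{1778112}{10817521} = 0; e_{1235}: -\frac{1524096}{10817521} + \frac{1524096}{10817521} = 0; e_{2345}: \frac{1778112}{10817521} - \frac{1778112}{10817521} = 0 — confirming B is simple. So B^2 = -\frac{49}{9}.
Answer: rotation, certificate B^2 = -\frac{49}{9}. Check the certificate: B^2 = -\frac{49}{9}, and that sign is decisive whatever form B takes.


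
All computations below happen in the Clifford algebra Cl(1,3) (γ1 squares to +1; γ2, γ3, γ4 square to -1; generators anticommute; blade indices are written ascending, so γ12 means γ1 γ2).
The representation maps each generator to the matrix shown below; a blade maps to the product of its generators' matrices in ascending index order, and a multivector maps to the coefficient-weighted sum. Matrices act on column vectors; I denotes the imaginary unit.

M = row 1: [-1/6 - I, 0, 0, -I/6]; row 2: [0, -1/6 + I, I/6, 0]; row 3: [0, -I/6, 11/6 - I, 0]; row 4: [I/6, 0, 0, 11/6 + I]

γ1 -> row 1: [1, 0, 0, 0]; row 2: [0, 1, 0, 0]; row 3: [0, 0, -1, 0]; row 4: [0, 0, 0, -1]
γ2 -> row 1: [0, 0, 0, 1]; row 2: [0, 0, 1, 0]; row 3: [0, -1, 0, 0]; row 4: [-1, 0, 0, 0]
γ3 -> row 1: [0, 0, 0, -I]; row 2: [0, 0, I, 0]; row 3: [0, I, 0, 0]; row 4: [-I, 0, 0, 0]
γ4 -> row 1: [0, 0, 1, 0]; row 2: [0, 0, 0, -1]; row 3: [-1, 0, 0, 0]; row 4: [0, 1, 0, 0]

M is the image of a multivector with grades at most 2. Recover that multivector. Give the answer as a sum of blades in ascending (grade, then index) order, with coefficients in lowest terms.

Method: the blade images are trace-orthogonal — tr(rho(e_A) rho(e_B)^-1) = 4 if A = B and 0 otherwise — and rho(e_A)^-1 = (e_A)^2 * rho(e_A) with (e_A)^2 = +1 or -1, so the coefficient of e_A in the preimage is (e_A)^2 * tr(M rho(e_A))/4.
Nonzero projections over blades of grade <= 2: 1: (1)^2 = +1, tr(M 1) = 10/3, coefficient 5/6; γ1: (γ1)^2 = +1, tr(M rho(γ1)) = -4, coefficient -1; γ13: (γ13)^2 = +1, tr(M rho(γ13)) = 2/3, coefficient 1/6; γ23: (γ23)^2 = -1, tr(M rho(γ23)) = -4, coefficient 1. Every other blade of grade <= 2 projects to 0.
Answer: 5/6 - γ1 + 1/6*γ13 + γ23


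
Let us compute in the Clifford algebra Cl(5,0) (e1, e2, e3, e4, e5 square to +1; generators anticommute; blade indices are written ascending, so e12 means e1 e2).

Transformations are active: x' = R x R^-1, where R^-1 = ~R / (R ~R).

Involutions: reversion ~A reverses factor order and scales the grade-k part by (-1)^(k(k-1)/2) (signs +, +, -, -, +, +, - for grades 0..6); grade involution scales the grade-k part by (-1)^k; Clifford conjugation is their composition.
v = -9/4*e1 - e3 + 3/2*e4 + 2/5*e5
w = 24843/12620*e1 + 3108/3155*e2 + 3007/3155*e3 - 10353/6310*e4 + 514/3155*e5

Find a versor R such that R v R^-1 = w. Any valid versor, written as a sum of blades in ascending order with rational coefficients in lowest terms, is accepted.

Here q(v) = q(w) = 3389/400; the classical choice R = v + w = -888/3155*e1 + 3108/3155*e2 - 148/3155*e3 - 444/3155*e4 + 1776/3155*e5 then realises v -> w under the sandwich.
Answer: -888/3155*e1 + 3108/3155*e2 - 148/3155*e3 - 444/3155*e4 + 1776/3155*e5


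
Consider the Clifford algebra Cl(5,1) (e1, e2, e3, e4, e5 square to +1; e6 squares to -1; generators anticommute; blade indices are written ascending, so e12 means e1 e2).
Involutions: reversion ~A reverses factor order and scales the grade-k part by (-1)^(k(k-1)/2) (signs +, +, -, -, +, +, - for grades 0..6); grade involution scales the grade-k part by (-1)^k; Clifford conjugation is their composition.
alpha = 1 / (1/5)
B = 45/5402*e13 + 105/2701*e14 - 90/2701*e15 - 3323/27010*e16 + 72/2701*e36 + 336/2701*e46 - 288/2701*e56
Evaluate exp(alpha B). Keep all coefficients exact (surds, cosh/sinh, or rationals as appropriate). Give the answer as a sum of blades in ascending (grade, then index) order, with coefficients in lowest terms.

B^2 term by term: the squares give (45/5402)^2*(e13)^2 + (105/2701)^2*(e14)^2 + (-90/2701)^2*(e15)^2 + (-3323/27010)^2*(e16)^2 + (72/2701)^2*(e36)^2 + (336/2701)^2*(e46)^2 + (-288/2701)^2*(e56)^2 = 2025/29181604*(-1) + 11025/7295401*(-1) + 8100/7295401*(-1) + 11042329/729540100*(+1) + 5184/7295401*(+1) + 112896/7295401*(+1) + 82944/7295401*(+1) = 1/25 (each basis 2-blade squares to minus the product of its generators' squares); cross terms between blades sharing an index anticommute and cancel; the commuting (index-disjoint) pairs give grade-4 terms 2*c*c'*(blade product), which cancel blade by blade — e1346: 15120/7295401 - 15120/7295401 = 0; e1356: -12960/7295401 + 12960/7295401 = 0; e1456: -60480/7295401 + 60480/7295401 = 0 — confirming B is simple. So B^2 = 1/25.
B^2 = 1/25 — hyperbolic case — the even/odd split gives cosh and sinh: l = 1/5, alpha*l = 1, so exp(alpha B) = cosh(1) + (sinh(1)/(1/5))*B = cosh(1) + (5*sinh(1))*B.
Answer: cosh(1) + 225*sinh(1)/5402*e13 + 525*sinh(1)/2701*e14 - 450*sinh(1)/2701*e15 - 3323*sinh(1)/5402*e16 + 360*sinh(1)/2701*e36 + 1680*sinh(1)/2701*e46 - 1440*sinh(1)/2701*e56


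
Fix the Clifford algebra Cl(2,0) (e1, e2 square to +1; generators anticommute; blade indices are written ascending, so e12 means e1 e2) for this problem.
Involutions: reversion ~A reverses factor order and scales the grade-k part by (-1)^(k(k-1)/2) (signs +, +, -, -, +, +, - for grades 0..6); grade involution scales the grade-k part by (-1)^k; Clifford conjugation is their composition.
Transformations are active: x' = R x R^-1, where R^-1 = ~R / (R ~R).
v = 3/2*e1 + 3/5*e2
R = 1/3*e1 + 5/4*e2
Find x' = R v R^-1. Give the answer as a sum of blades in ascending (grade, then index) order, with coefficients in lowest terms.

~R = 1/3*e1 + 5/4*e2, and R ~R = 241/144, so R^-1 = ~R / (241/144).
R v = 5/4 - 67/40*e12
Answer: -483/482*e1 + 1527/1205*e2


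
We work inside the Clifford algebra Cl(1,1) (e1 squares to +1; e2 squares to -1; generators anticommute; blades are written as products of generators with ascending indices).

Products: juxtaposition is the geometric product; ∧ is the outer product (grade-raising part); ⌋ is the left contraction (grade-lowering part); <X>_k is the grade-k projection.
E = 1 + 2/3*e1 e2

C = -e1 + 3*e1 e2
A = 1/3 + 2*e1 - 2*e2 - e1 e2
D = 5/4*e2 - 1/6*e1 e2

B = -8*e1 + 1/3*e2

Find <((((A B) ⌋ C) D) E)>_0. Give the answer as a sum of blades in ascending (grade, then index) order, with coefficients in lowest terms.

step 1: -46/3 - 7/3*e1 - 71/9*e2 - 46/3*e1 e2
step 2: -131/3 - 25/3*e1 - 7*e2 - 46*e1 e2
step 3: 197/12 + 176/3*e1 - 1915/36*e2 - 113/36*e1 e2
step 4: 1547/108 + 1253/54*e1 - 169/12*e2 + 281/36*e1 e2
step 5: 1547/108
Answer: 1547/108


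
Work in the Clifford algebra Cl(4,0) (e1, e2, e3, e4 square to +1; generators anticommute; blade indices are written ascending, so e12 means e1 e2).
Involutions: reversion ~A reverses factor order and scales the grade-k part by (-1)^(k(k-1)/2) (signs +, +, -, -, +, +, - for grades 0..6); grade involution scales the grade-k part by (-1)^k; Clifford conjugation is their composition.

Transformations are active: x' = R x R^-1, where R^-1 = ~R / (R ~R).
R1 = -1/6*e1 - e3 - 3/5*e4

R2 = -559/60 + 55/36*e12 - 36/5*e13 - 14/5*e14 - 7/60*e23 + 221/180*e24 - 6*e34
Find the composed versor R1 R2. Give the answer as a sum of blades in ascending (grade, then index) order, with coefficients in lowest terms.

Distribute over the terms of R1 (each basis-blade product reordered to ascending indices, repeated generators contracted through their squares):
(-1/6*e1) R2 = 559/360*e1 - 55/216*e2 + 6/5*e3 + 7/15*e4 + 7/360*e123 - 221/1080*e124 + e134
(-e3) R2 = -36/5*e1 - 7/60*e2 + 559/60*e3 + 6*e4 - 55/36*e123 - 14/5*e134 + 221/180*e234
(-3/5*e4) R2 = -42/25*e1 + 221/300*e2 - 18/5*e3 + 559/100*e4 - 11/12*e124 + 108/25*e134 + 7/100*e234
Summing the partial products and collecting blades:
Answer: -13189/1800*e1 + 1973/5400*e2 + 83/12*e3 + 3617/300*e4 - 181/120*e123 - 1211/1080*e124 + 63/25*e134 + 292/225*e234


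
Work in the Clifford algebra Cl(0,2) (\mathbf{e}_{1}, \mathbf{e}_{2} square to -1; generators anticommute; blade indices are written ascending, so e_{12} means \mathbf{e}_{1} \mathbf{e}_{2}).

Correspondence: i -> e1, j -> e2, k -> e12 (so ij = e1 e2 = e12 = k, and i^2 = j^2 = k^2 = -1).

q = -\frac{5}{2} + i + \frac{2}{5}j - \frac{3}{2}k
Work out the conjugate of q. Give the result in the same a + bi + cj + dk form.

In blades: q = -\frac{5}{2} + e_{1} + \frac{2}{5} e_{2} - \frac{3}{2} e_{12}.
Conjugation here is Clifford conjugation: the scalar is fixed and the grade-1 and grade-2 blades all flip sign, giving -\frac{5}{2} - e_{1} - \frac{2}{5} e_{2} + \frac{3}{2} e_{12}; translating back:
Answer: -\frac{5}{2} - i - \frac{2}{5}j + \frac{3}{2}k


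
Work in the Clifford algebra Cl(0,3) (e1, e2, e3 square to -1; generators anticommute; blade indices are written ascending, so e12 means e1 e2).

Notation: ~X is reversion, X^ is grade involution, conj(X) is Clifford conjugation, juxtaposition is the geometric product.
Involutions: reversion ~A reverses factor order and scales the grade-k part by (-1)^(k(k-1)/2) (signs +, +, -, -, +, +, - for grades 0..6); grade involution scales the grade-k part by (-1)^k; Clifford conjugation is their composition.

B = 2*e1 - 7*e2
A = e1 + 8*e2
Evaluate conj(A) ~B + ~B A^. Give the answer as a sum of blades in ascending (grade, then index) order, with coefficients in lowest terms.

first term: -54 + 23*e12
second term: -54 - 23*e12
Answer: -108


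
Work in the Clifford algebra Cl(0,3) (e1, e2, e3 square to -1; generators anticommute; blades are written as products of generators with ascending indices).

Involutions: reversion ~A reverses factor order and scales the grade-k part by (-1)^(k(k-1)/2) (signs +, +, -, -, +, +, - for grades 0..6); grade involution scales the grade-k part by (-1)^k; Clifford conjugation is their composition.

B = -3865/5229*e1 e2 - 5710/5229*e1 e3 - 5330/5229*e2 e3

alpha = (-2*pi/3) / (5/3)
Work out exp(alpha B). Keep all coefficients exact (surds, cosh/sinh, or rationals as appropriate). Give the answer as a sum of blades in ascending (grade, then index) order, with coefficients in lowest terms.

B^2 term by term: the squares give (-3865/5229)^2*(e1 e2)^2 + (-5710/5229)^2*(e1 e3)^2 + (-5330/5229)^2*(e2 e3)^2 = 14938225/27342441*(-1) + 32604100/27342441*(-1) + 28408900/27342441*(-1) = -25/9 (each basis 2-blade squares to minus the product of its generators' squares); cross terms between blades sharing an index anticommute and cancel. So B^2 = -25/9.
B^2 = -25/9 — B^2 < 0, so the exponential closes trigonometrically: l = 5/3, alpha*l = -2*pi/3, so exp(alpha B) = cos(-2*pi/3) + (sin(-2*pi/3)/(5/3))*B = -1/2 + (-3*sqrt(3)/10)*B.
Answer: -1/2 + 773*sqrt(3)/3486*e1 e2 + 571*sqrt(3)/1743*e1 e3 + 533*sqrt(3)/1743*e2 e3


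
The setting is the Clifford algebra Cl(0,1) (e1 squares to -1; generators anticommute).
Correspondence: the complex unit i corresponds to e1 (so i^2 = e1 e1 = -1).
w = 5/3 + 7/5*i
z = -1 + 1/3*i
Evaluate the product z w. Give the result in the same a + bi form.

In blades: z = -1 + 1/3*e1, w = 5/3 + 7/5*e1.
Distribute z over w term by term (generator squares from the signature, products reordered to ascending indices): (-1)*w = -5/3 - 7/5*e1; (1/3*e1)*w = -7/15 + 5/9*e1.
Sum: -32/15 - 38/45*e1; translating back through the correspondence:
Answer: -32/15 - 38/45*i


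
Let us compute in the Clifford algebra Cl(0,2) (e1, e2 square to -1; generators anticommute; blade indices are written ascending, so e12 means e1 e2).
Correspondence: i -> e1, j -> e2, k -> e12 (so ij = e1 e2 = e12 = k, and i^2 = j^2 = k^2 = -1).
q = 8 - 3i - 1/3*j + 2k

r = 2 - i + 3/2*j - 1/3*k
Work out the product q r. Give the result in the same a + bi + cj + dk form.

In blades: q = 8 - 3*e1 - 1/3*e2 + 2*e12, r = 2 - e1 + 3/2*e2 - 1/3*e12.
Distribute q over r term by term (generator squares from the signature, products reordered to ascending indices): (8)*r = 16 - 8*e1 + 12*e2 - 8/3*e12; (-3*e1)*r = -3 - 6*e1 - e2 - 9/2*e12; (-1/3*e2)*r = 1/2 + 1/9*e1 - 2/3*e2 - 1/3*e12; (2*e12)*r = 2/3 - 3*e1 - 2*e2 + 4*e12.
Sum: 85/6 - 152/9*e1 + 25/3*e2 - 7/2*e12; translating back through the correspondence:
Answer: 85/6 - 152/9*i + 25/3*j - 7/2*k


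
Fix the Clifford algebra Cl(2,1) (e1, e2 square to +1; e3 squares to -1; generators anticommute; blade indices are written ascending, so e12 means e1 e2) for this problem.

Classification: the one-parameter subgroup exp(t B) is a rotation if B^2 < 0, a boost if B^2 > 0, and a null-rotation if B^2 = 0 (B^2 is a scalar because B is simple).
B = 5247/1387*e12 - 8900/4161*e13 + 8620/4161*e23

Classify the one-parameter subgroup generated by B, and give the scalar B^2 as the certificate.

B^2 term by term: the squares give (5247/1387)^2*(e12)^2 + (-8900/4161)^2*(e13)^2 + (8620/4161)^2*(e23)^2 = 27531009/1923769*(-1) + 79210000/17313921*(+1) + 74304400/17313921*(+1) = -49/9 (each basis 2-blade squares to minus the product of its generators' squares); cross terms between blades sharing an index anticommute and cancel. So B^2 = -49/9.
Answer: rotation, certificate B^2 = -49/9. One invariant decides it: the square -49/9 survives every conjugation, and its sign is exactly the classification.


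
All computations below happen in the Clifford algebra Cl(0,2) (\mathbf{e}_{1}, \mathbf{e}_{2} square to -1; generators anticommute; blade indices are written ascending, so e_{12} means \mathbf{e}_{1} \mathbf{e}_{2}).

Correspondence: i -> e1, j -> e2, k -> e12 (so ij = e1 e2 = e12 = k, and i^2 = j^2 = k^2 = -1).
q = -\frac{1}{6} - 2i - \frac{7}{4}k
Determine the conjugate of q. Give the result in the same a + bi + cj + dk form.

In blades: q = -\frac{1}{6} - 2 e_{1} - \frac{7}{4} e_{12}.
Conjugation here is Clifford conjugation: the scalar is fixed and the grade-1 and grade-2 blades all flip sign, giving -\frac{1}{6} + 2 e_{1} + \frac{7}{4} e_{12}; translating back:
Answer: -\frac{1}{6} + 2i + \frac{7}{4}k


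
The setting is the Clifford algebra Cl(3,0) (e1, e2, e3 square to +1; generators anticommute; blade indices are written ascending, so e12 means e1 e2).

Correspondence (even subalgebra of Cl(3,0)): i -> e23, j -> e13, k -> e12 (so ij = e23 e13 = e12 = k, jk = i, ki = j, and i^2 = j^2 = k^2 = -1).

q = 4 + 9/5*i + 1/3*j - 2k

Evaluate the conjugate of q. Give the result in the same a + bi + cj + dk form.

In blades: q = 4 - 2*e12 + 1/3*e13 + 9/5*e23.
Quaternion conjugation is reversion on the even subalgebra: the scalar is fixed and every grade-2 blade flips sign, giving 4 + 2*e12 - 1/3*e13 - 9/5*e23; translating back:
Answer: 4 - 9/5*i - 1/3*j + 2k
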